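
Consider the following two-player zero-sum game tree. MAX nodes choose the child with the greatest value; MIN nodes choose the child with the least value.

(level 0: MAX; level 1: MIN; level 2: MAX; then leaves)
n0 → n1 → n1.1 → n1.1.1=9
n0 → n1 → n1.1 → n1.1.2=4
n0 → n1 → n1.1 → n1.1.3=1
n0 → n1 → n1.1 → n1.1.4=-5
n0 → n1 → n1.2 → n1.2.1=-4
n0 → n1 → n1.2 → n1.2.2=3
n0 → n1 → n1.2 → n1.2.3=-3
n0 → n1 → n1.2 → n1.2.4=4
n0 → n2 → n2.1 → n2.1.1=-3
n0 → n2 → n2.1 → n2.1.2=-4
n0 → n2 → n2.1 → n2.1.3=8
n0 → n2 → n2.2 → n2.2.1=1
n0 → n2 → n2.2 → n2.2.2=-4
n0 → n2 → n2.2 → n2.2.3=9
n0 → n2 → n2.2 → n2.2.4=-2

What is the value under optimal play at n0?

n1.1 (MAX): max(9, 4, 1, -5) = 9
n1.2 (MAX): max(-4, 3, -3, 4) = 4
n1 (MIN): min(9, 4) = 4
n2.1 (MAX): max(-3, -4, 8) = 8
n2.2 (MAX): max(1, -4, 9, -2) = 9
n2 (MIN): min(8, 9) = 8
n0 (MAX): max(4, 8) = 8

8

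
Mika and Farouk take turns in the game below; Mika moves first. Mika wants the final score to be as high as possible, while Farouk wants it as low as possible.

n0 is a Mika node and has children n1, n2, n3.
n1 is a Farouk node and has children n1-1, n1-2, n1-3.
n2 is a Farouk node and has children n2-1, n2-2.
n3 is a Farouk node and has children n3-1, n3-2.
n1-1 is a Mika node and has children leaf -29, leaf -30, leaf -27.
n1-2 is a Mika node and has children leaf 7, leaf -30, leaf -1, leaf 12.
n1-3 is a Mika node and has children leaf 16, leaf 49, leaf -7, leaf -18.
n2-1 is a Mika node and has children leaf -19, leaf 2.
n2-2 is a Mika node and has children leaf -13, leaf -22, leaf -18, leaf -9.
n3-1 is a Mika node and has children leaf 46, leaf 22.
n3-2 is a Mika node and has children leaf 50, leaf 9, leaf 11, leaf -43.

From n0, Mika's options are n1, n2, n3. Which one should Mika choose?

n1-1 (Mika): max(-29, -30, -27) = -27
n1-2 (Mika): max(7, -30, -1, 12) = 12
n1-3 (Mika): max(16, 49, -7, -18) = 49
n1 (Farouk): min(-27, 12, 49) = -27
n2-1 (Mika): max(-19, 2) = 2
n2-2 (Mika): max(-13, -22, -18, -9) = -9
n2 (Farouk): min(2, -9) = -9
n3-1 (Mika): max(46, 22) = 46
n3-2 (Mika): max(50, 9, 11, -43) = 50
n3 (Farouk): min(46, 50) = 46
n0 (Mika): max(-27, -9, 46) = 46
Mika at n0 wants the highest of {n1=-27, n2=-9, n3=46}, so chooses n3.

n3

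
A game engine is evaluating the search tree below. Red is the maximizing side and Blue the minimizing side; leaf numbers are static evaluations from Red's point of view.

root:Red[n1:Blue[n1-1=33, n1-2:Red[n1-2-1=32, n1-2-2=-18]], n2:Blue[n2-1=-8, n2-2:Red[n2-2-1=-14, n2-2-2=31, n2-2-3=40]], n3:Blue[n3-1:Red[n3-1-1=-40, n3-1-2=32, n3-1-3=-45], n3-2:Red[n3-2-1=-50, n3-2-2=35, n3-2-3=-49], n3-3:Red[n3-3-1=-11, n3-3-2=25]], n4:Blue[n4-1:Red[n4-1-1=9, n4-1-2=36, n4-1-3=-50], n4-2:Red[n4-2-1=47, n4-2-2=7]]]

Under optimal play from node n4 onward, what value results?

36

n4-1 (Red): max(9, 36, -50) = 36
n4-2 (Red): max(47, 7) = 47
n4 (Blue): min(36, 47) = 36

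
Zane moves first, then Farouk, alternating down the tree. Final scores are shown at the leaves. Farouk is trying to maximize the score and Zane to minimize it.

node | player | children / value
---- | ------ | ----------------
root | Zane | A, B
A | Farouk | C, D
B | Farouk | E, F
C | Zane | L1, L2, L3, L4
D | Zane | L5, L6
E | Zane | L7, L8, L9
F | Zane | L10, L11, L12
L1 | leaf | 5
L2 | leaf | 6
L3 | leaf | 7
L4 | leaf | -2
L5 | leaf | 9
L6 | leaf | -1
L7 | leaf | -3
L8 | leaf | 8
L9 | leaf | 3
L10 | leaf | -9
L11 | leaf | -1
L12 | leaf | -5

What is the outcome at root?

-3

C (Zane): min(5, 6, 7, -2) = -2
D (Zane): min(9, -1) = -1
A (Farouk): max(-2, -1) = -1
E (Zane): min(-3, 8, 3) = -3
F (Zane): min(-9, -1, -5) = -9
B (Farouk): max(-3, -9) = -3
root (Zane): min(-1, -3) = -3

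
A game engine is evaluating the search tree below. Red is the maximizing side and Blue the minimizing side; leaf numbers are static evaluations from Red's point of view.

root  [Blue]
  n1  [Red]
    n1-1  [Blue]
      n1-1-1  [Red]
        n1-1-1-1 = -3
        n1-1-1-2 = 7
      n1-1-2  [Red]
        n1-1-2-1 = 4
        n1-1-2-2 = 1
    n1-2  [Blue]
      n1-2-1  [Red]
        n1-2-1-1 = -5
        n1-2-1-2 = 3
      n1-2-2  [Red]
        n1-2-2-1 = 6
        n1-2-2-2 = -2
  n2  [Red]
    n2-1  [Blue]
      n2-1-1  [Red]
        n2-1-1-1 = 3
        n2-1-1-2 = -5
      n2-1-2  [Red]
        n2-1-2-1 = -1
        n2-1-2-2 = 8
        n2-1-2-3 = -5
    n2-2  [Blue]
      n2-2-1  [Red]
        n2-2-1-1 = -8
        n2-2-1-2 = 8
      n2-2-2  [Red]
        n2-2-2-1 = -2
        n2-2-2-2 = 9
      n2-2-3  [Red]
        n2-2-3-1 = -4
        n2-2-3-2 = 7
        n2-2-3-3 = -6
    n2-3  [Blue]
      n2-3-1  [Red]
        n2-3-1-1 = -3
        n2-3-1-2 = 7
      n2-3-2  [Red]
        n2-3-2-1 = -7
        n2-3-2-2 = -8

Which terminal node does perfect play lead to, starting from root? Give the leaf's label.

n1-1-2-1

n1-1-1 (Red): max(-3, 7) = 7
n1-1-2 (Red): max(4, 1) = 4
n1-1 (Blue): min(7, 4) = 4
n1-2-1 (Red): max(-5, 3) = 3
n1-2-2 (Red): max(6, -2) = 6
n1-2 (Blue): min(3, 6) = 3
n1 (Red): max(4, 3) = 4
n2-1-1 (Red): max(3, -5) = 3
n2-1-2 (Red): max(-1, 8, -5) = 8
n2-1 (Blue): min(3, 8) = 3
n2-2-1 (Red): max(-8, 8) = 8
n2-2-2 (Red): max(-2, 9) = 9
n2-2-3 (Red): max(-4, 7, -6) = 7
n2-2 (Blue): min(8, 9, 7) = 7
n2-3-1 (Red): max(-3, 7) = 7
n2-3-2 (Red): max(-7, -8) = -7
n2-3 (Blue): min(7, -7) = -7
n2 (Red): max(3, 7, -7) = 7
root (Blue): min(4, 7) = 4
At root, Blue picks n1 (lowest: 4).
At n1, Red picks n1-1 (highest: 4).
At n1-1, Blue picks n1-1-2 (lowest: 4).
At n1-1-2, Red picks n1-1-2-1 (highest: 4).
Terminal value 4.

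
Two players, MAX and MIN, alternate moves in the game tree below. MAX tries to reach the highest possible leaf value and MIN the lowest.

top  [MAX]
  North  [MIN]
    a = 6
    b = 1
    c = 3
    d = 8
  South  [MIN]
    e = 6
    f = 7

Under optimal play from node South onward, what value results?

South (MIN): min(6, 7) = 6

6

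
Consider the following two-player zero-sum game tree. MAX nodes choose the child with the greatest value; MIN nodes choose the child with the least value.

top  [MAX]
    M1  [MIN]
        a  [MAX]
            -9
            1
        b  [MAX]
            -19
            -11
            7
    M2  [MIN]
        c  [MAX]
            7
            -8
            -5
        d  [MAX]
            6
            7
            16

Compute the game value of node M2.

c (MAX): max(7, -8, -5) = 7
d (MAX): max(6, 7, 16) = 16
M2 (MIN): min(7, 16) = 7

7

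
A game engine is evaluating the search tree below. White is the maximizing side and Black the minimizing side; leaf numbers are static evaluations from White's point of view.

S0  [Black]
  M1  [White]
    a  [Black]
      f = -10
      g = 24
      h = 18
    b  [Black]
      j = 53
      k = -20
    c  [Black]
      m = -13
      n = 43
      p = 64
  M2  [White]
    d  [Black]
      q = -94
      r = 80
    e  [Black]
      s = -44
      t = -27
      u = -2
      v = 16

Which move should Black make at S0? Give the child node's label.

a (Black): min(-10, 24, 18) = -10
b (Black): min(53, -20) = -20
c (Black): min(-13, 43, 64) = -13
M1 (White): max(-10, -20, -13) = -10
d (Black): min(-94, 80) = -94
e (Black): min(-44, -27, -2, 16) = -44
M2 (White): max(-94, -44) = -44
S0 (Black): min(-10, -44) = -44
Black at S0 wants the lowest of {M1=-10, M2=-44}, so chooses M2.

M2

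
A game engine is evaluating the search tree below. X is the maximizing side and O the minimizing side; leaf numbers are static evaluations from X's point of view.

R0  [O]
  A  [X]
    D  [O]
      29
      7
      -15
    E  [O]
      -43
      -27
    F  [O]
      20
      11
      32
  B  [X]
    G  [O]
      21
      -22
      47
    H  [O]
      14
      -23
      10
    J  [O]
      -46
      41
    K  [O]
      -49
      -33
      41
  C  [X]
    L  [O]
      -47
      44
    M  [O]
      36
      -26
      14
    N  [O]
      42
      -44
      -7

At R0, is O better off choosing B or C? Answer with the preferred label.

G (O): min(21, -22, 47) = -22
H (O): min(14, -23, 10) = -23
J (O): min(-46, 41) = -46
K (O): min(-49, -33, 41) = -49
B (X): max(-22, -23, -46, -49) = -22
L (O): min(-47, 44) = -47
M (O): min(36, -26, 14) = -26
N (O): min(42, -44, -7) = -44
C (X): max(-47, -26, -44) = -26
O prefers the lower value; B=-22, C=-26. C is better since -26 < -22.

C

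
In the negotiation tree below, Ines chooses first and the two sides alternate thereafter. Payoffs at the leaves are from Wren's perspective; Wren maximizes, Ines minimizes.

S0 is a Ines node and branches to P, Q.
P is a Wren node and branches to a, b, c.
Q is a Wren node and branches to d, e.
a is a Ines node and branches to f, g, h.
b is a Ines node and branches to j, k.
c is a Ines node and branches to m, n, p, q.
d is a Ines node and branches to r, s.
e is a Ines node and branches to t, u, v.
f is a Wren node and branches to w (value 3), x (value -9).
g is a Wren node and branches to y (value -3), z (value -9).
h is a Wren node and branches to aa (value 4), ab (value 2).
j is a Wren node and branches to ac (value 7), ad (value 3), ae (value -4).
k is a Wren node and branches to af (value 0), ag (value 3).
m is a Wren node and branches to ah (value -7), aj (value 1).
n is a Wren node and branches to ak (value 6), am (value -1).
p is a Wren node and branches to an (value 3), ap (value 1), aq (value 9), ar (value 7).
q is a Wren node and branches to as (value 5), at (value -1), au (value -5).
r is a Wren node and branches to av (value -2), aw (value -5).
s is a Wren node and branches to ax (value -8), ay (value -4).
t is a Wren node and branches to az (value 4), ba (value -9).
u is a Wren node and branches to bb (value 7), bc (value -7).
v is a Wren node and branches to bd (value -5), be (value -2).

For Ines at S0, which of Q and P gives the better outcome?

Q

r (Wren): max(-2, -5) = -2
s (Wren): max(-8, -4) = -4
d (Ines): min(-2, -4) = -4
t (Wren): max(4, -9) = 4
u (Wren): max(7, -7) = 7
v (Wren): max(-5, -2) = -2
e (Ines): min(4, 7, -2) = -2
Q (Wren): max(-4, -2) = -2
f (Wren): max(3, -9) = 3
g (Wren): max(-3, -9) = -3
h (Wren): max(4, 2) = 4
a (Ines): min(3, -3, 4) = -3
j (Wren): max(7, 3, -4) = 7
k (Wren): max(0, 3) = 3
b (Ines): min(7, 3) = 3
m (Wren): max(-7, 1) = 1
n (Wren): max(6, -1) = 6
p (Wren): max(3, 1, 9, 7) = 9
q (Wren): max(5, -1, -5) = 5
c (Ines): min(1, 6, 9, 5) = 1
P (Wren): max(-3, 3, 1) = 3
Ines prefers the lower value; Q=-2, P=3. Q is better since -2 < 3.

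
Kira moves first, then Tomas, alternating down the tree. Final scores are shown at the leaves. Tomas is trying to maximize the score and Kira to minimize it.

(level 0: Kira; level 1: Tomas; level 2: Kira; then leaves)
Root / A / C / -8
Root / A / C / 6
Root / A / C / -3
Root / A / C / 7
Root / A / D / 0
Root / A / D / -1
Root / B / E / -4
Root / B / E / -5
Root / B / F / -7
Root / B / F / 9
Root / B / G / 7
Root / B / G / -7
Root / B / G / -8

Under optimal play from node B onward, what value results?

E (Kira): min(-4, -5) = -5
F (Kira): min(-7, 9) = -7
G (Kira): min(7, -7, -8) = -8
B (Tomas): max(-5, -7, -8) = -5

-5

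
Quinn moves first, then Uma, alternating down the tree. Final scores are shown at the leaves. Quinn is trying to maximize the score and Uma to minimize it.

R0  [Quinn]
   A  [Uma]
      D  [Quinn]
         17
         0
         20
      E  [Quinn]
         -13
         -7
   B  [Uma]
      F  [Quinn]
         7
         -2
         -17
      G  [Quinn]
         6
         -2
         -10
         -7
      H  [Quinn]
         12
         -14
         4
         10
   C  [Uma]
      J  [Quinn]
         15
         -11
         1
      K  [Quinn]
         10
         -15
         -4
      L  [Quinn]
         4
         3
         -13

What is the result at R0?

6

D (Quinn): max(17, 0, 20) = 20
E (Quinn): max(-13, -7) = -7
A (Uma): min(20, -7) = -7
F (Quinn): max(7, -2, -17) = 7
G (Quinn): max(6, -2, -10, -7) = 6
H (Quinn): max(12, -14, 4, 10) = 12
B (Uma): min(7, 6, 12) = 6
J (Quinn): max(15, -11, 1) = 15
K (Quinn): max(10, -15, -4) = 10
L (Quinn): max(4, 3, -13) = 4
C (Uma): min(15, 10, 4) = 4
R0 (Quinn): max(-7, 6, 4) = 6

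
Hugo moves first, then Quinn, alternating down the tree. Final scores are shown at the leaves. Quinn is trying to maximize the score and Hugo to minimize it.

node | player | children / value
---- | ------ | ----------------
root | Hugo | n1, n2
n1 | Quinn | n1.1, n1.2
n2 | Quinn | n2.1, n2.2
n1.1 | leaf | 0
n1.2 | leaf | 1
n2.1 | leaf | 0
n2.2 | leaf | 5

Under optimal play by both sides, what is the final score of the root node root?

n1 (Quinn): max(0, 1) = 1
n2 (Quinn): max(0, 5) = 5
root (Hugo): min(1, 5) = 1

1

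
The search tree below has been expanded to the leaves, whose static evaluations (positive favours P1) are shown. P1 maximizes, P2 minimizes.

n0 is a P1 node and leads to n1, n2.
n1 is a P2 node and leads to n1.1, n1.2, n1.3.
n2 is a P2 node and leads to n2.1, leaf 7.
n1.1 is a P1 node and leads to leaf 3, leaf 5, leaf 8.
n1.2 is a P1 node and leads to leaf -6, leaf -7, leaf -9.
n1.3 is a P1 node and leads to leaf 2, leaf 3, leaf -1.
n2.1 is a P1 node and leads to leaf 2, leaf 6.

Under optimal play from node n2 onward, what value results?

6

n2.1 (P1): max(2, 6) = 6
n2 (P2): min(6, 7) = 6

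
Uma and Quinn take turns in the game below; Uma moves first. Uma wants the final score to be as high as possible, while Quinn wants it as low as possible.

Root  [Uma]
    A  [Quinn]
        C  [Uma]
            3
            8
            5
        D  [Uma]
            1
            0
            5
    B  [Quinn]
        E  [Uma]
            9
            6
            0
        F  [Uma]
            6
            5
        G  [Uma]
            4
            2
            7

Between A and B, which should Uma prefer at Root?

C (Uma): max(3, 8, 5) = 8
D (Uma): max(1, 0, 5) = 5
A (Quinn): min(8, 5) = 5
E (Uma): max(9, 6, 0) = 9
F (Uma): max(6, 5) = 6
G (Uma): max(4, 2, 7) = 7
B (Quinn): min(9, 6, 7) = 6
Uma prefers the higher value; A=5, B=6. B is better since 6 > 5.

B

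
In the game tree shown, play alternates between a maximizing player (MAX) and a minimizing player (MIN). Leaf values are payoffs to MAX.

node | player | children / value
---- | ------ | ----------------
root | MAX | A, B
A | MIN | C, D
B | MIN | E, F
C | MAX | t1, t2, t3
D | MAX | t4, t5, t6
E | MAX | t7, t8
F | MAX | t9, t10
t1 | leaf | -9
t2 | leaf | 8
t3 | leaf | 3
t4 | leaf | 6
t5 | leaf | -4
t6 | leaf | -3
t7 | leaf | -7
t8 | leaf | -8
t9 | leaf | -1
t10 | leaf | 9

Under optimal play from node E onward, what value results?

-7

E (MAX): max(-7, -8) = -7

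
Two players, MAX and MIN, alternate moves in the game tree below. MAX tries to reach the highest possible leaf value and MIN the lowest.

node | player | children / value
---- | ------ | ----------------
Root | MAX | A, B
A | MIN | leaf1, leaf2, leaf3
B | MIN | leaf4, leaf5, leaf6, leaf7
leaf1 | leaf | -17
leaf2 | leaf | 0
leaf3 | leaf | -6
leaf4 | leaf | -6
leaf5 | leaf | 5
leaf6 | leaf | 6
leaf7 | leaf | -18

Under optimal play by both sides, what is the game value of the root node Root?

A (MIN): min(-17, 0, -6) = -17
B (MIN): min(-6, 5, 6, -18) = -18
Root (MAX): max(-17, -18) = -17

-17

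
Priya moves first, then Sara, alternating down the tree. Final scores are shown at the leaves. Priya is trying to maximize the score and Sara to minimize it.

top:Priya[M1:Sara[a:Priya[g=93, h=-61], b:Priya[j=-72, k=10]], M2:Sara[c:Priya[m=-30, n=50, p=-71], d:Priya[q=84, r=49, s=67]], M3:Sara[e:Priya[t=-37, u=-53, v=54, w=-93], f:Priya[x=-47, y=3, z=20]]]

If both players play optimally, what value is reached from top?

a (Priya): max(93, -61) = 93
b (Priya): max(-72, 10) = 10
M1 (Sara): min(93, 10) = 10
c (Priya): max(-30, 50, -71) = 50
d (Priya): max(84, 49, 67) = 84
M2 (Sara): min(50, 84) = 50
e (Priya): max(-37, -53, 54, -93) = 54
f (Priya): max(-47, 3, 20) = 20
M3 (Sara): min(54, 20) = 20
top (Priya): max(10, 50, 20) = 50

50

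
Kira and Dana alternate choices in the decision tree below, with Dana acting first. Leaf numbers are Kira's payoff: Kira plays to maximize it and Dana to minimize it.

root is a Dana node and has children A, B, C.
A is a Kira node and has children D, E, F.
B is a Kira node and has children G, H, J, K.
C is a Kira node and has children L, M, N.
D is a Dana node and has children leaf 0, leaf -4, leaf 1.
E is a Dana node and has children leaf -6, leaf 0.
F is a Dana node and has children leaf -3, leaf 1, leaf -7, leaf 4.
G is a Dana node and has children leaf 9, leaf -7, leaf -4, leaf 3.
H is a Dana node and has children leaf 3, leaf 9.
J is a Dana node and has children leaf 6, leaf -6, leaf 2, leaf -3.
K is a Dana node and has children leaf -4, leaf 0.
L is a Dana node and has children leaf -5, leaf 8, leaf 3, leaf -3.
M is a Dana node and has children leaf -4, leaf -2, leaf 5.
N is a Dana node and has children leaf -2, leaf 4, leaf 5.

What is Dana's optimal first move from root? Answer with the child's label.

D (Dana): min(0, -4, 1) = -4
E (Dana): min(-6, 0) = -6
F (Dana): min(-3, 1, -7, 4) = -7
A (Kira): max(-4, -6, -7) = -4
G (Dana): min(9, -7, -4, 3) = -7
H (Dana): min(3, 9) = 3
J (Dana): min(6, -6, 2, -3) = -6
K (Dana): min(-4, 0) = -4
B (Kira): max(-7, 3, -6, -4) = 3
L (Dana): min(-5, 8, 3, -3) = -5
M (Dana): min(-4, -2, 5) = -4
N (Dana): min(-2, 4, 5) = -2
C (Kira): max(-5, -4, -2) = -2
root (Dana): min(-4, 3, -2) = -4
Dana at root wants the lowest of {A=-4, B=3, C=-2}, so chooses A.

A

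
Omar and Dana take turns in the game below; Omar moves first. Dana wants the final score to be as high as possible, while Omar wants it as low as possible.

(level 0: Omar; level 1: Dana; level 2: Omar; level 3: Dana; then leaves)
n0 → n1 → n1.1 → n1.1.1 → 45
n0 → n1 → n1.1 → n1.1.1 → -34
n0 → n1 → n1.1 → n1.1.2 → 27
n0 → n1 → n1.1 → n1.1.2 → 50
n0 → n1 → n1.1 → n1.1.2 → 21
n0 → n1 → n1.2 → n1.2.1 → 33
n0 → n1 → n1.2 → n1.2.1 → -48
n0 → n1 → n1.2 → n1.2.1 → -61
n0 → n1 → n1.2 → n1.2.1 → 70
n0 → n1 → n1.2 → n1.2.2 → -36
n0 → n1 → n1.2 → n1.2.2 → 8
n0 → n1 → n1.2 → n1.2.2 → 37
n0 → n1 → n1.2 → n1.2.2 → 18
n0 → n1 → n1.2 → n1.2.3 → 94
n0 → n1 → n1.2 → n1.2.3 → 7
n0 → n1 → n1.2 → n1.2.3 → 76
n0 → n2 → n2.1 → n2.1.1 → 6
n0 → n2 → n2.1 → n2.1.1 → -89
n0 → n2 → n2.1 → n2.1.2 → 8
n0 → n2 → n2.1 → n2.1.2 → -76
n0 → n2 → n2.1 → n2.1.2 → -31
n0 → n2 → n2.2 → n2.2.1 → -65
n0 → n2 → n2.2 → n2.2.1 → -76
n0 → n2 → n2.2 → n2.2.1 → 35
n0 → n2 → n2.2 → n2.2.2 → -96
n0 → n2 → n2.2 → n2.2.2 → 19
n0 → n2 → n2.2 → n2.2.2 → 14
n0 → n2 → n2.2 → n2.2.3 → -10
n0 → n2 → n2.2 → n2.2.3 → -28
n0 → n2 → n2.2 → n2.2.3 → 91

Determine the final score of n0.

19

n1.1.1 (Dana): max(45, -34) = 45
n1.1.2 (Dana): max(27, 50, 21) = 50
n1.1 (Omar): min(45, 50) = 45
n1.2.1 (Dana): max(33, -48, -61, 70) = 70
n1.2.2 (Dana): max(-36, 8, 37, 18) = 37
n1.2.3 (Dana): max(94, 7, 76) = 94
n1.2 (Omar): min(70, 37, 94) = 37
n1 (Dana): max(45, 37) = 45
n2.1.1 (Dana): max(6, -89) = 6
n2.1.2 (Dana): max(8, -76, -31) = 8
n2.1 (Omar): min(6, 8) = 6
n2.2.1 (Dana): max(-65, -76, 35) = 35
n2.2.2 (Dana): max(-96, 19, 14) = 19
n2.2.3 (Dana): max(-10, -28, 91) = 91
n2.2 (Omar): min(35, 19, 91) = 19
n2 (Dana): max(6, 19) = 19
n0 (Omar): min(45, 19) = 19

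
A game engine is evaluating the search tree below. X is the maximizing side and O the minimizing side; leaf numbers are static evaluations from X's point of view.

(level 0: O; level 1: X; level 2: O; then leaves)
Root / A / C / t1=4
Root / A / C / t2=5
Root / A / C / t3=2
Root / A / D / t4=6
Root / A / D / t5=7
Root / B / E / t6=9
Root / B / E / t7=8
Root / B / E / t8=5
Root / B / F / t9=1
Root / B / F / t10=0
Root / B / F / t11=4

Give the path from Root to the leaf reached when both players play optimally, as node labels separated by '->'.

C (O): min(4, 5, 2) = 2
D (O): min(6, 7) = 6
A (X): max(2, 6) = 6
E (O): min(9, 8, 5) = 5
F (O): min(1, 0, 4) = 0
B (X): max(5, 0) = 5
Root (O): min(6, 5) = 5
At Root, O picks B (lowest: 5).
At B, X picks E (highest: 5).
At E, O picks t8 (lowest: 5).
Terminal value 5.

Root -> B -> E -> t8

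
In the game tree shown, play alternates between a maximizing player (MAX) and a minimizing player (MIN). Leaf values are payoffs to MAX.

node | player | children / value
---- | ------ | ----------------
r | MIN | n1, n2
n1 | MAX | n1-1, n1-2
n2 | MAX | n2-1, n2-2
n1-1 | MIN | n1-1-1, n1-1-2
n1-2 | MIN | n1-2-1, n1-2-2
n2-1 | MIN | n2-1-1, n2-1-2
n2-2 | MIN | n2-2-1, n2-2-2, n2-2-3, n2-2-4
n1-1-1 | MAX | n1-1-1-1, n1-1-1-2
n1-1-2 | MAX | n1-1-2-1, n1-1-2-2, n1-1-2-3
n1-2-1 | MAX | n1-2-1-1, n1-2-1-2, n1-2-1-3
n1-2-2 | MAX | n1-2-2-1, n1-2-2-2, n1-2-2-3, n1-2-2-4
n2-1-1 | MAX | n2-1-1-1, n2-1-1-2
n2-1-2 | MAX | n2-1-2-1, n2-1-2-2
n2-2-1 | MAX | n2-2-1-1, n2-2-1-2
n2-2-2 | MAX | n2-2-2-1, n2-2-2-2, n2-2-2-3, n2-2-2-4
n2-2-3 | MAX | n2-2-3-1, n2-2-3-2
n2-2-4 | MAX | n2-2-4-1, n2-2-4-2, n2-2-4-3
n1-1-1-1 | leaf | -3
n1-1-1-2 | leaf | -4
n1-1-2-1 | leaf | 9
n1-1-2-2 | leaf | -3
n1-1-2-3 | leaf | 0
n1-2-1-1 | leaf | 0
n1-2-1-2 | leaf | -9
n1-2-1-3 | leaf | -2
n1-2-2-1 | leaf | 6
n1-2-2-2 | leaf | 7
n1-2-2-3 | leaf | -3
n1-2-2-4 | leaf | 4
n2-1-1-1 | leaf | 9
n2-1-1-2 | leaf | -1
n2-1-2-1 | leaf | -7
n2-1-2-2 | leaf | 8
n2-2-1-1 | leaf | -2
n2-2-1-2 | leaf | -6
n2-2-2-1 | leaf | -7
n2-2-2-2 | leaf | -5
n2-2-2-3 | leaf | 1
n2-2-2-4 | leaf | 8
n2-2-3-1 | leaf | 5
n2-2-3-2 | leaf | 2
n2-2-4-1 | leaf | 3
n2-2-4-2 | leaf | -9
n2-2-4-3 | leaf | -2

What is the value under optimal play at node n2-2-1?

-2

n2-2-1 (MAX): max(-2, -6) = -2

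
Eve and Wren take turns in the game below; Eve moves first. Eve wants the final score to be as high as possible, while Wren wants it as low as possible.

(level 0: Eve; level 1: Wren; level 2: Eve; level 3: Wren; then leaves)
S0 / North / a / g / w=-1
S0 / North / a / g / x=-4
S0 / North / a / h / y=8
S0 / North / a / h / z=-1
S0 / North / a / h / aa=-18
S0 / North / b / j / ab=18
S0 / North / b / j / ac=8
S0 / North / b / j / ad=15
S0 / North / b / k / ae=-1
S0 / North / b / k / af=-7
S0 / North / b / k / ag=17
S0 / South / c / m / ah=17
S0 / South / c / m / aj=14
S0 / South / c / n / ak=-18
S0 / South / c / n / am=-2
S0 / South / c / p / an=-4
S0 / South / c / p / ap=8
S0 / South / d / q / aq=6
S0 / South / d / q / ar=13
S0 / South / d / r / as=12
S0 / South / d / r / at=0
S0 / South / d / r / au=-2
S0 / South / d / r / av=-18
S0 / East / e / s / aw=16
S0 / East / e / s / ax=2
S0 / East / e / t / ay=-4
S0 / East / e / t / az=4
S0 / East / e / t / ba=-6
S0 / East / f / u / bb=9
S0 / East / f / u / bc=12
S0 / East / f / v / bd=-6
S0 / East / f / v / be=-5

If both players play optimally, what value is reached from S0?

6

g (Wren): min(-1, -4) = -4
h (Wren): min(8, -1, -18) = -18
a (Eve): max(-4, -18) = -4
j (Wren): min(18, 8, 15) = 8
k (Wren): min(-1, -7, 17) = -7
b (Eve): max(8, -7) = 8
North (Wren): min(-4, 8) = -4
m (Wren): min(17, 14) = 14
n (Wren): min(-18, -2) = -18
p (Wren): min(-4, 8) = -4
c (Eve): max(14, -18, -4) = 14
q (Wren): min(6, 13) = 6
r (Wren): min(12, 0, -2, -18) = -18
d (Eve): max(6, -18) = 6
South (Wren): min(14, 6) = 6
s (Wren): min(16, 2) = 2
t (Wren): min(-4, 4, -6) = -6
e (Eve): max(2, -6) = 2
u (Wren): min(9, 12) = 9
v (Wren): min(-6, -5) = -6
f (Eve): max(9, -6) = 9
East (Wren): min(2, 9) = 2
S0 (Eve): max(-4, 6, 2) = 6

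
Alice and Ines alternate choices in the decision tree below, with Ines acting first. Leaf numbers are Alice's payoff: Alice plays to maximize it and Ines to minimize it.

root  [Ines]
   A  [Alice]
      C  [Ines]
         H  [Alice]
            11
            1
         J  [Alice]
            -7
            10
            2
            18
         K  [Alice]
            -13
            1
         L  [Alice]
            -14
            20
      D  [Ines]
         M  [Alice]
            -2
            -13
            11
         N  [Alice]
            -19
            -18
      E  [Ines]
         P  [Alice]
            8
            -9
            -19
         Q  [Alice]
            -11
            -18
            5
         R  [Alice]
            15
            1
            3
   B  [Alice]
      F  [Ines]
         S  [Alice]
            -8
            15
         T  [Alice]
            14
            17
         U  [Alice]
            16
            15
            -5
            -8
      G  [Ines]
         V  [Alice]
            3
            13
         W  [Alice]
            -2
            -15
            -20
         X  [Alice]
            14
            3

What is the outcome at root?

5

H (Alice): max(11, 1) = 11
J (Alice): max(-7, 10, 2, 18) = 18
K (Alice): max(-13, 1) = 1
L (Alice): max(-14, 20) = 20
C (Ines): min(11, 18, 1, 20) = 1
M (Alice): max(-2, -13, 11) = 11
N (Alice): max(-19, -18) = -18
D (Ines): min(11, -18) = -18
P (Alice): max(8, -9, -19) = 8
Q (Alice): max(-11, -18, 5) = 5
R (Alice): max(15, 1, 3) = 15
E (Ines): min(8, 5, 15) = 5
A (Alice): max(1, -18, 5) = 5
S (Alice): max(-8, 15) = 15
T (Alice): max(14, 17) = 17
U (Alice): max(16, 15, -5, -8) = 16
F (Ines): min(15, 17, 16) = 15
V (Alice): max(3, 13) = 13
W (Alice): max(-2, -15, -20) = -2
X (Alice): max(14, 3) = 14
G (Ines): min(13, -2, 14) = -2
B (Alice): max(15, -2) = 15
root (Ines): min(5, 15) = 5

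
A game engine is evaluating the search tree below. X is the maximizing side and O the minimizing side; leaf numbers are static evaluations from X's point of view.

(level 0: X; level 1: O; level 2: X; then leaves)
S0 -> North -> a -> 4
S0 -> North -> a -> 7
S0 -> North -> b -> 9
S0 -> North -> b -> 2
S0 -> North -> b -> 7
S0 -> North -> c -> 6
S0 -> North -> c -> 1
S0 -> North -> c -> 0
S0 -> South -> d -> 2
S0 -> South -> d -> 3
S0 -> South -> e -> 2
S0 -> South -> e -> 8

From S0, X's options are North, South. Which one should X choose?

North

a (X): max(4, 7) = 7
b (X): max(9, 2, 7) = 9
c (X): max(6, 1, 0) = 6
North (O): min(7, 9, 6) = 6
d (X): max(2, 3) = 3
e (X): max(2, 8) = 8
South (O): min(3, 8) = 3
S0 (X): max(6, 3) = 6
X at S0 wants the highest of {North=6, South=3}, so chooses North.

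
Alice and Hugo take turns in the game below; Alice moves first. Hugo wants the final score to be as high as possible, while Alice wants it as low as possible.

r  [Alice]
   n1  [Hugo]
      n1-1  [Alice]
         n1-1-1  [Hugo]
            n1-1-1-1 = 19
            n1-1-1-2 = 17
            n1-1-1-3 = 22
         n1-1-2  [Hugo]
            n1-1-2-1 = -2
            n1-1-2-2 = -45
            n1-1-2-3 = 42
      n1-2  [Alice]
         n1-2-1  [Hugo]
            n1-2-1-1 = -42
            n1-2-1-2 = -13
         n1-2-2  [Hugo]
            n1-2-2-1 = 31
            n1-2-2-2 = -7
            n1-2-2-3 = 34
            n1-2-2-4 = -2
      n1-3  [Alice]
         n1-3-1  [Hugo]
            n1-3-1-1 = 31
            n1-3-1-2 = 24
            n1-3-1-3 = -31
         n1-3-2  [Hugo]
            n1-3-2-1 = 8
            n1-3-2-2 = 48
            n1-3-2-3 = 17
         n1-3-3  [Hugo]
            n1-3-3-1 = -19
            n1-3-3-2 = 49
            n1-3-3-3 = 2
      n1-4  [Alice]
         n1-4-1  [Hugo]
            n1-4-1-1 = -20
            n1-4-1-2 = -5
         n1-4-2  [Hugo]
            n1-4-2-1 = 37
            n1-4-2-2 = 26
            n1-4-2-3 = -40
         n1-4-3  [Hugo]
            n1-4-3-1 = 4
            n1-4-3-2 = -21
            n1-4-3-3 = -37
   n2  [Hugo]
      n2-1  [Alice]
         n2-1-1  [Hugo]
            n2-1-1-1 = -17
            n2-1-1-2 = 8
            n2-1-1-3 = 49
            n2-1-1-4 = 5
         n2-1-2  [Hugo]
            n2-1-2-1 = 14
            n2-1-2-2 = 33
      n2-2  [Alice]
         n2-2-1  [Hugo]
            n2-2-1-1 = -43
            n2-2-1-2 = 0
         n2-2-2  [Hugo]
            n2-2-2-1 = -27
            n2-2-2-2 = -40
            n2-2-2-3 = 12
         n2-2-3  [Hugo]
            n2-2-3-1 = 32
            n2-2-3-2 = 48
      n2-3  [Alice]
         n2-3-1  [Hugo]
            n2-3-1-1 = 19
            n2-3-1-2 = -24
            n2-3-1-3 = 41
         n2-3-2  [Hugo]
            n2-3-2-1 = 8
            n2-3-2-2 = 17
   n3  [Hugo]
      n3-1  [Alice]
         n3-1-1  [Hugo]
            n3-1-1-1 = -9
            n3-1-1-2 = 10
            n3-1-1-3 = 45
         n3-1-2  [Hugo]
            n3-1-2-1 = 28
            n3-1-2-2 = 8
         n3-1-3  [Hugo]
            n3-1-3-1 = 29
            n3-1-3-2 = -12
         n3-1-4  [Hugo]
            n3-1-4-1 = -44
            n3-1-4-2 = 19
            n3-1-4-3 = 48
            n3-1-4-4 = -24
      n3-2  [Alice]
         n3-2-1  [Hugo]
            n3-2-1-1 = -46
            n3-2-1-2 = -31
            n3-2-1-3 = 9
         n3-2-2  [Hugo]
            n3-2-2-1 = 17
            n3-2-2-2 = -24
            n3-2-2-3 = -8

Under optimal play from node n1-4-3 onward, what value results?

4

n1-4-3 (Hugo): max(4, -21, -37) = 4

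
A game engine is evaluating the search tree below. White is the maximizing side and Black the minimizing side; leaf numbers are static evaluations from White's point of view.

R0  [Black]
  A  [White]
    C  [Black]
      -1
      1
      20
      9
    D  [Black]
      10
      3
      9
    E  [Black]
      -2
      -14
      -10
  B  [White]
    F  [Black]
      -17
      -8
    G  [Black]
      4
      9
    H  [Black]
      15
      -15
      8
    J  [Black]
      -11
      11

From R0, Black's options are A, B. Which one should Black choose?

C (Black): min(-1, 1, 20, 9) = -1
D (Black): min(10, 3, 9) = 3
E (Black): min(-2, -14, -10) = -14
A (White): max(-1, 3, -14) = 3
F (Black): min(-17, -8) = -17
G (Black): min(4, 9) = 4
H (Black): min(15, -15, 8) = -15
J (Black): min(-11, 11) = -11
B (White): max(-17, 4, -15, -11) = 4
R0 (Black): min(3, 4) = 3
Black at R0 wants the lowest of {A=3, B=4}, so chooses A.

A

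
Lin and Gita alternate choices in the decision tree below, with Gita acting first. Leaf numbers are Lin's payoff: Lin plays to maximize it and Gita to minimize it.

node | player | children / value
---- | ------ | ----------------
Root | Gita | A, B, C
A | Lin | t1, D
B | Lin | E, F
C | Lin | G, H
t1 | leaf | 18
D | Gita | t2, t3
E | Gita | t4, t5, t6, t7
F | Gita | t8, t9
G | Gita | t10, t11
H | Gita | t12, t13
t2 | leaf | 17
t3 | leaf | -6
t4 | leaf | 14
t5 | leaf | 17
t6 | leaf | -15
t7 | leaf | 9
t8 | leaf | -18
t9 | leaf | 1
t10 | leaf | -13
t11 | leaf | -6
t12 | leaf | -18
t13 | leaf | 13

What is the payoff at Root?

D (Gita): min(17, -6) = -6
A (Lin): max(18, -6) = 18
E (Gita): min(14, 17, -15, 9) = -15
F (Gita): min(-18, 1) = -18
B (Lin): max(-15, -18) = -15
G (Gita): min(-13, -6) = -13
H (Gita): min(-18, 13) = -18
C (Lin): max(-13, -18) = -13
Root (Gita): min(18, -15, -13) = -15

-15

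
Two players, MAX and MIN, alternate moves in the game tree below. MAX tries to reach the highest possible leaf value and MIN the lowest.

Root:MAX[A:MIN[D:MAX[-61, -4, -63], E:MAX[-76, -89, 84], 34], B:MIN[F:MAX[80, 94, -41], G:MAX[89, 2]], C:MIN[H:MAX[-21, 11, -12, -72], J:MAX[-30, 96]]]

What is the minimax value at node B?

F (MAX): max(80, 94, -41) = 94
G (MAX): max(89, 2) = 89
B (MIN): min(94, 89) = 89

89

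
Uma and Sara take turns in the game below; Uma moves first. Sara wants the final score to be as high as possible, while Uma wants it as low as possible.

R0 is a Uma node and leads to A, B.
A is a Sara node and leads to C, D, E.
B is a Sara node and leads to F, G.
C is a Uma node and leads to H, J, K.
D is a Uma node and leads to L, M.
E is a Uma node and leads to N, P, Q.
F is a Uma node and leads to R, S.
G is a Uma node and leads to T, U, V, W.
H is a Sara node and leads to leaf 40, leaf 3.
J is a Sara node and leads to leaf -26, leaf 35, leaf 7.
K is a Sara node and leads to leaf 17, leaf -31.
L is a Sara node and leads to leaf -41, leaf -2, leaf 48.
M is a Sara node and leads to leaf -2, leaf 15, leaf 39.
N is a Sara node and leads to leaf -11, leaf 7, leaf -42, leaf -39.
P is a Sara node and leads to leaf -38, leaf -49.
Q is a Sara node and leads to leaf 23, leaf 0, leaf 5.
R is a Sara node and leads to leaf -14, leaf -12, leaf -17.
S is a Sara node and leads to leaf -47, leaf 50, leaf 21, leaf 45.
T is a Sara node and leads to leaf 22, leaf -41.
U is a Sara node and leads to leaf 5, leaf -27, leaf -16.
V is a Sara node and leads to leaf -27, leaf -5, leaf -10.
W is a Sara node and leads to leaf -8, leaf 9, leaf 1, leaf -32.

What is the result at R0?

H (Sara): max(40, 3) = 40
J (Sara): max(-26, 35, 7) = 35
K (Sara): max(17, -31) = 17
C (Uma): min(40, 35, 17) = 17
L (Sara): max(-41, -2, 48) = 48
M (Sara): max(-2, 15, 39) = 39
D (Uma): min(48, 39) = 39
N (Sara): max(-11, 7, -42, -39) = 7
P (Sara): max(-38, -49) = -38
Q (Sara): max(23, 0, 5) = 23
E (Uma): min(7, -38, 23) = -38
A (Sara): max(17, 39, -38) = 39
R (Sara): max(-14, -12, -17) = -12
S (Sara): max(-47, 50, 21, 45) = 50
F (Uma): min(-12, 50) = -12
T (Sara): max(22, -41) = 22
U (Sara): max(5, -27, -16) = 5
V (Sara): max(-27, -5, -10) = -5
W (Sara): max(-8, 9, 1, -32) = 9
G (Uma): min(22, 5, -5, 9) = -5
B (Sara): max(-12, -5) = -5
R0 (Uma): min(39, -5) = -5

-5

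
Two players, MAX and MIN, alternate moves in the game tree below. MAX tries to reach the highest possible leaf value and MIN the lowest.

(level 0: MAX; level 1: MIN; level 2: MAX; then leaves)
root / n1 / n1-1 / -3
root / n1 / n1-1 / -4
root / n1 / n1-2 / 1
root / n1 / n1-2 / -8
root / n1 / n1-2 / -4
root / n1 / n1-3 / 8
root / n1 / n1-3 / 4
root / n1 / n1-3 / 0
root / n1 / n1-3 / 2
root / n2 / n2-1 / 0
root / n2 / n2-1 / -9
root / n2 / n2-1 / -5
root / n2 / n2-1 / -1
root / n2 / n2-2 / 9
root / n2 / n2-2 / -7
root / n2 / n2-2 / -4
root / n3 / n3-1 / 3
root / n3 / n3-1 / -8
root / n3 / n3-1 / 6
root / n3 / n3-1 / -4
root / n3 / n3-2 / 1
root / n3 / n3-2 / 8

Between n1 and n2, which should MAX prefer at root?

n2

n1-1 (MAX): max(-3, -4) = -3
n1-2 (MAX): max(1, -8, -4) = 1
n1-3 (MAX): max(8, 4, 0, 2) = 8
n1 (MIN): min(-3, 1, 8) = -3
n2-1 (MAX): max(0, -9, -5, -1) = 0
n2-2 (MAX): max(9, -7, -4) = 9
n2 (MIN): min(0, 9) = 0
MAX prefers the higher value; n1=-3, n2=0. n2 is better since 0 > -3.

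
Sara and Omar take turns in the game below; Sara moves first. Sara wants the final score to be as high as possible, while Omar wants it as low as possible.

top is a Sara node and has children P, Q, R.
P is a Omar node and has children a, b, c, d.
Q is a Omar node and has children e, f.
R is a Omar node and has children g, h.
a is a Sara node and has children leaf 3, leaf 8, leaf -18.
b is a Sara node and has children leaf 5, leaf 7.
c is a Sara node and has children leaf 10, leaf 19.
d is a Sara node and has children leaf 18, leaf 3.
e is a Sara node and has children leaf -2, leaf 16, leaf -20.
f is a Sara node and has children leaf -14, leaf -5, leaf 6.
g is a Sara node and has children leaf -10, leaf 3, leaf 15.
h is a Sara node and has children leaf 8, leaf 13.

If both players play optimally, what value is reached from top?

13

a (Sara): max(3, 8, -18) = 8
b (Sara): max(5, 7) = 7
c (Sara): max(10, 19) = 19
d (Sara): max(18, 3) = 18
P (Omar): min(8, 7, 19, 18) = 7
e (Sara): max(-2, 16, -20) = 16
f (Sara): max(-14, -5, 6) = 6
Q (Omar): min(16, 6) = 6
g (Sara): max(-10, 3, 15) = 15
h (Sara): max(8, 13) = 13
R (Omar): min(15, 13) = 13
top (Sara): max(7, 6, 13) = 13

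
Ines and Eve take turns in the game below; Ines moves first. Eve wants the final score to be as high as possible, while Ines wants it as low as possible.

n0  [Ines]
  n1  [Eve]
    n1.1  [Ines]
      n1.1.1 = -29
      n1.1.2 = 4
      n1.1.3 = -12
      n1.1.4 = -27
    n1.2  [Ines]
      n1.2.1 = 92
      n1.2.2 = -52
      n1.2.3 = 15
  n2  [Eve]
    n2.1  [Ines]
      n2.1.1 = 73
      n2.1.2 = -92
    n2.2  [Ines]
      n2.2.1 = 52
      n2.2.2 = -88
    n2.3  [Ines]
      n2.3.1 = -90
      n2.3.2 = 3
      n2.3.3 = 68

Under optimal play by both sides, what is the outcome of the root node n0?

n1.1 (Ines): min(-29, 4, -12, -27) = -29
n1.2 (Ines): min(92, -52, 15) = -52
n1 (Eve): max(-29, -52) = -29
n2.1 (Ines): min(73, -92) = -92
n2.2 (Ines): min(52, -88) = -88
n2.3 (Ines): min(-90, 3, 68) = -90
n2 (Eve): max(-92, -88, -90) = -88
n0 (Ines): min(-29, -88) = -88

-88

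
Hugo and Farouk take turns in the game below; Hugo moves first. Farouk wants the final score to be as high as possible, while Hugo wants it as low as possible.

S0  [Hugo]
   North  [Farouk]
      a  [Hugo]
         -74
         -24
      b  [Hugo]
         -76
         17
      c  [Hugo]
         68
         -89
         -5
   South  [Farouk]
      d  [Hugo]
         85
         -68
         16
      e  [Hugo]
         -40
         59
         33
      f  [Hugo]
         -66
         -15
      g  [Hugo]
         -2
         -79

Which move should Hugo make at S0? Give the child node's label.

a (Hugo): min(-74, -24) = -74
b (Hugo): min(-76, 17) = -76
c (Hugo): min(68, -89, -5) = -89
North (Farouk): max(-74, -76, -89) = -74
d (Hugo): min(85, -68, 16) = -68
e (Hugo): min(-40, 59, 33) = -40
f (Hugo): min(-66, -15) = -66
g (Hugo): min(-2, -79) = -79
South (Farouk): max(-68, -40, -66, -79) = -40
S0 (Hugo): min(-74, -40) = -74
Hugo at S0 wants the lowest of {North=-74, South=-40}, so chooses North.

North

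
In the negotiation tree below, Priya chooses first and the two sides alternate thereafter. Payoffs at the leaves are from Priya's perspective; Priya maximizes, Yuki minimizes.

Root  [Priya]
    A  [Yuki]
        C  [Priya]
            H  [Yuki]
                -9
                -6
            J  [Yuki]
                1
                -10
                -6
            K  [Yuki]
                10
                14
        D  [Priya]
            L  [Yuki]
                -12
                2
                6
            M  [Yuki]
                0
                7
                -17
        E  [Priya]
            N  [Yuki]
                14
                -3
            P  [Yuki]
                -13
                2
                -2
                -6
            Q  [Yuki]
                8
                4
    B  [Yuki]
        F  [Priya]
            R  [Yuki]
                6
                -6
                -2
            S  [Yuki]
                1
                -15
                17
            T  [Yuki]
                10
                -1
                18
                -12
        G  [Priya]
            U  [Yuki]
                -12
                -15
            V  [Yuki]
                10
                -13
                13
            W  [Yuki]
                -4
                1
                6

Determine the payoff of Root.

H (Yuki): min(-9, -6) = -9
J (Yuki): min(1, -10, -6) = -10
K (Yuki): min(10, 14) = 10
C (Priya): max(-9, -10, 10) = 10
L (Yuki): min(-12, 2, 6) = -12
M (Yuki): min(0, 7, -17) = -17
D (Priya): max(-12, -17) = -12
N (Yuki): min(14, -3) = -3
P (Yuki): min(-13, 2, -2, -6) = -13
Q (Yuki): min(8, 4) = 4
E (Priya): max(-3, -13, 4) = 4
A (Yuki): min(10, -12, 4) = -12
R (Yuki): min(6, -6, -2) = -6
S (Yuki): min(1, -15, 17) = -15
T (Yuki): min(10, -1, 18, -12) = -12
F (Priya): max(-6, -15, -12) = -6
U (Yuki): min(-12, -15) = -15
V (Yuki): min(10, -13, 13) = -13
W (Yuki): min(-4, 1, 6) = -4
G (Priya): max(-15, -13, -4) = -4
B (Yuki): min(-6, -4) = -6
Root (Priya): max(-12, -6) = -6

-6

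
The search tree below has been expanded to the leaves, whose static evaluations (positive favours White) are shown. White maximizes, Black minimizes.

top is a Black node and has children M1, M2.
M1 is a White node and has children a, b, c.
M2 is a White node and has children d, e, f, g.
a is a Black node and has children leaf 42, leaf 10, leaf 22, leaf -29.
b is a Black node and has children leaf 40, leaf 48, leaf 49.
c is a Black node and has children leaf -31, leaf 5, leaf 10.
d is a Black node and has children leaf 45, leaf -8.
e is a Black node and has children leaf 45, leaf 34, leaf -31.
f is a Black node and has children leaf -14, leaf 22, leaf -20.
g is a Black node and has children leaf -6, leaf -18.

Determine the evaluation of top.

-8

a (Black): min(42, 10, 22, -29) = -29
b (Black): min(40, 48, 49) = 40
c (Black): min(-31, 5, 10) = -31
M1 (White): max(-29, 40, -31) = 40
d (Black): min(45, -8) = -8
e (Black): min(45, 34, -31) = -31
f (Black): min(-14, 22, -20) = -20
g (Black): min(-6, -18) = -18
M2 (White): max(-8, -31, -20, -18) = -8
top (Black): min(40, -8) = -8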